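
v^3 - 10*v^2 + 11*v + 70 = (v - 7)*(v - 5)*(v + 2)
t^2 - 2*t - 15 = (t - 5)*(t + 3)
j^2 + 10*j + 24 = (j + 4)*(j + 6)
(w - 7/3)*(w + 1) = w^2 - 4*w/3 - 7/3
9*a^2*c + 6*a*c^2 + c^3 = c*(3*a + c)^2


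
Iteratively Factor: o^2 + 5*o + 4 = (o + 1)*(o + 4)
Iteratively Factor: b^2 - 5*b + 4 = (b - 1)*(b - 4)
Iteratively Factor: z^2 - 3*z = (z - 3)*(z)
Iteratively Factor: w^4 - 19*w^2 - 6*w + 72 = (w - 2)*(w^3 + 2*w^2 - 15*w - 36) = (w - 4)*(w - 2)*(w^2 + 6*w + 9) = (w - 4)*(w - 2)*(w + 3)*(w + 3)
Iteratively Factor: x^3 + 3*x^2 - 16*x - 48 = (x + 4)*(x^2 - x - 12) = (x + 3)*(x + 4)*(x - 4)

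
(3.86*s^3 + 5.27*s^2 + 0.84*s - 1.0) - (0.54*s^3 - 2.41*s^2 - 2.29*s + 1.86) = 3.32*s^3 + 7.68*s^2 + 3.13*s - 2.86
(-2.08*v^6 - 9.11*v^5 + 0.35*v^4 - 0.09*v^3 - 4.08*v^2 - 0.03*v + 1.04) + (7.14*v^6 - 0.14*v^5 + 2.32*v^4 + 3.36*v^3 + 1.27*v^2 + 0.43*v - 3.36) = 5.06*v^6 - 9.25*v^5 + 2.67*v^4 + 3.27*v^3 - 2.81*v^2 + 0.4*v - 2.32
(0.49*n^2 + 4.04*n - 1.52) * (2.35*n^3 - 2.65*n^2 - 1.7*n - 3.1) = 1.1515*n^5 + 8.1955*n^4 - 15.111*n^3 - 4.359*n^2 - 9.94*n + 4.712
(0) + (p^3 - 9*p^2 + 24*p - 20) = p^3 - 9*p^2 + 24*p - 20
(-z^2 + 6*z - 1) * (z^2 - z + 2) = -z^4 + 7*z^3 - 9*z^2 + 13*z - 2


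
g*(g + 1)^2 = g^3 + 2*g^2 + g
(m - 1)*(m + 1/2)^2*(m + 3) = m^4 + 3*m^3 - 3*m^2/4 - 5*m/2 - 3/4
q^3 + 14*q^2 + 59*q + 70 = (q + 2)*(q + 5)*(q + 7)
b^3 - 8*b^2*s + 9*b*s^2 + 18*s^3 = (b - 6*s)*(b - 3*s)*(b + s)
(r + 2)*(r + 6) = r^2 + 8*r + 12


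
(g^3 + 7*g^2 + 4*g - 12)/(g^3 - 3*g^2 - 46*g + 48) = (g + 2)/(g - 8)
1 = 1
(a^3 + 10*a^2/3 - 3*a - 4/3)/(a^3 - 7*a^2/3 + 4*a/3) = (3*a^2 + 13*a + 4)/(a*(3*a - 4))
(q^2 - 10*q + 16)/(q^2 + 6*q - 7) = (q^2 - 10*q + 16)/(q^2 + 6*q - 7)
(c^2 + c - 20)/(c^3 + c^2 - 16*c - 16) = (c + 5)/(c^2 + 5*c + 4)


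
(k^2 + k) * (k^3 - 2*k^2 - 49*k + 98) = k^5 - k^4 - 51*k^3 + 49*k^2 + 98*k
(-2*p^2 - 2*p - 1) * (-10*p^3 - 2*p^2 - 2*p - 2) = 20*p^5 + 24*p^4 + 18*p^3 + 10*p^2 + 6*p + 2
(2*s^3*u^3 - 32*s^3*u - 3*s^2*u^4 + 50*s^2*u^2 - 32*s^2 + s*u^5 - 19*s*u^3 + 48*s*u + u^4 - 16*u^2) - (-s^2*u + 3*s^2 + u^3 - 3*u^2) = 2*s^3*u^3 - 32*s^3*u - 3*s^2*u^4 + 50*s^2*u^2 + s^2*u - 35*s^2 + s*u^5 - 19*s*u^3 + 48*s*u + u^4 - u^3 - 13*u^2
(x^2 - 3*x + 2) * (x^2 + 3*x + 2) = x^4 - 5*x^2 + 4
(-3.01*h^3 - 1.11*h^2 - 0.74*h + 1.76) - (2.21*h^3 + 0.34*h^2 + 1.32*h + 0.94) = -5.22*h^3 - 1.45*h^2 - 2.06*h + 0.82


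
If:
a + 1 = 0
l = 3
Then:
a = -1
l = 3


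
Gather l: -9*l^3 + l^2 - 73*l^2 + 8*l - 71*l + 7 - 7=-9*l^3 - 72*l^2 - 63*l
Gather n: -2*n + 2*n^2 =2*n^2 - 2*n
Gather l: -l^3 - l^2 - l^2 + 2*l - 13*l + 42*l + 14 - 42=-l^3 - 2*l^2 + 31*l - 28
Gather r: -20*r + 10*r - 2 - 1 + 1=-10*r - 2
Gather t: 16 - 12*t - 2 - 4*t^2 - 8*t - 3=-4*t^2 - 20*t + 11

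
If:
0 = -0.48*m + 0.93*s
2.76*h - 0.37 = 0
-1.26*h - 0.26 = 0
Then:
No Solution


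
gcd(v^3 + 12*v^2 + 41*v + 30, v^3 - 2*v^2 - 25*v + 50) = v + 5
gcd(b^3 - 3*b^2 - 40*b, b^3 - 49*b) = b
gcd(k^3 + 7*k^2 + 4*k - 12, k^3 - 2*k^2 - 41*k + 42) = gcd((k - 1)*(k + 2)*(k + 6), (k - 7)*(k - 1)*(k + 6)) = k^2 + 5*k - 6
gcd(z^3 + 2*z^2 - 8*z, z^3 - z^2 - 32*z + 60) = z - 2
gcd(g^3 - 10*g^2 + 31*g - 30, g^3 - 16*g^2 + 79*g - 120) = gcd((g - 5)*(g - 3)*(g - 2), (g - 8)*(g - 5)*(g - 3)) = g^2 - 8*g + 15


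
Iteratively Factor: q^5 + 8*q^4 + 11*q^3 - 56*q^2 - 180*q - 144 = (q + 2)*(q^4 + 6*q^3 - q^2 - 54*q - 72) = (q + 2)^2*(q^3 + 4*q^2 - 9*q - 36) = (q - 3)*(q + 2)^2*(q^2 + 7*q + 12) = (q - 3)*(q + 2)^2*(q + 3)*(q + 4)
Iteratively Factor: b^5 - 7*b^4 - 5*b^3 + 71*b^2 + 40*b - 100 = (b + 2)*(b^4 - 9*b^3 + 13*b^2 + 45*b - 50) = (b - 5)*(b + 2)*(b^3 - 4*b^2 - 7*b + 10) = (b - 5)^2*(b + 2)*(b^2 + b - 2) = (b - 5)^2*(b + 2)^2*(b - 1)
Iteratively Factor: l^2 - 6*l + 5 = (l - 1)*(l - 5)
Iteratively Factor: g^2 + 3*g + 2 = (g + 1)*(g + 2)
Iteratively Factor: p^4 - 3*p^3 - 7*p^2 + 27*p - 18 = (p - 1)*(p^3 - 2*p^2 - 9*p + 18) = (p - 3)*(p - 1)*(p^2 + p - 6) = (p - 3)*(p - 1)*(p + 3)*(p - 2)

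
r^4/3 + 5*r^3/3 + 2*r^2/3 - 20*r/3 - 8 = (r/3 + 1)*(r - 2)*(r + 2)^2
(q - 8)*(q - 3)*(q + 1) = q^3 - 10*q^2 + 13*q + 24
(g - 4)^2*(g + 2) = g^3 - 6*g^2 + 32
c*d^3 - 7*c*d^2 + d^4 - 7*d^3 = d^2*(c + d)*(d - 7)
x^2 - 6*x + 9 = (x - 3)^2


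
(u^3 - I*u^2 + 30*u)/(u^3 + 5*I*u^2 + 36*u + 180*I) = u/(u + 6*I)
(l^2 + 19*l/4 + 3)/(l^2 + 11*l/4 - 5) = (4*l + 3)/(4*l - 5)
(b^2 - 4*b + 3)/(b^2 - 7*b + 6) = (b - 3)/(b - 6)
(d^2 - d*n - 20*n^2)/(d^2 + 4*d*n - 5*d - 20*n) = (d - 5*n)/(d - 5)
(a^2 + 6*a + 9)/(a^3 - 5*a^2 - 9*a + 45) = (a + 3)/(a^2 - 8*a + 15)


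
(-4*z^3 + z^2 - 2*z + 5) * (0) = 0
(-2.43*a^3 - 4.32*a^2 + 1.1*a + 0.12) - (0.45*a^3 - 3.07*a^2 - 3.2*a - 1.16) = -2.88*a^3 - 1.25*a^2 + 4.3*a + 1.28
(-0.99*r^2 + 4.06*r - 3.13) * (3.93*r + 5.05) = -3.8907*r^3 + 10.9563*r^2 + 8.2021*r - 15.8065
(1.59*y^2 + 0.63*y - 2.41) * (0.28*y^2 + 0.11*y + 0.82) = 0.4452*y^4 + 0.3513*y^3 + 0.6983*y^2 + 0.2515*y - 1.9762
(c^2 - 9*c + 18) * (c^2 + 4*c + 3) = c^4 - 5*c^3 - 15*c^2 + 45*c + 54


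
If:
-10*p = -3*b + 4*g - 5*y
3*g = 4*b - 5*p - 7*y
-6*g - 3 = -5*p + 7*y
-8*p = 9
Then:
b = -7467/2360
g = -627/1180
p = -9/8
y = -1833/2360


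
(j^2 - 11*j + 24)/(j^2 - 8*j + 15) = (j - 8)/(j - 5)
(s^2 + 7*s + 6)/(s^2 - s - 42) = (s + 1)/(s - 7)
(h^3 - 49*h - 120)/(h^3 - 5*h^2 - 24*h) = (h + 5)/h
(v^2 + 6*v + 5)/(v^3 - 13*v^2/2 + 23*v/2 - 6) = 2*(v^2 + 6*v + 5)/(2*v^3 - 13*v^2 + 23*v - 12)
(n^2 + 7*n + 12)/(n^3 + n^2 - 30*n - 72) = 1/(n - 6)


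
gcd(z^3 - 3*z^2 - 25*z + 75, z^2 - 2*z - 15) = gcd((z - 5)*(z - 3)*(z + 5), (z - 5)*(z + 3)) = z - 5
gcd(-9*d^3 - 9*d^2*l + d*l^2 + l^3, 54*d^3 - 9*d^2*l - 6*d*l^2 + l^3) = 9*d^2 - l^2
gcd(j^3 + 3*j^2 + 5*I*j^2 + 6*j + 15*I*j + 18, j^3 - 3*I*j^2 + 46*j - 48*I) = j^2 + 5*I*j + 6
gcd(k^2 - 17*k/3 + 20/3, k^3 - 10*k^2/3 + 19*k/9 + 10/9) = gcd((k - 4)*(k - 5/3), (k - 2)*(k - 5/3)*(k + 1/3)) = k - 5/3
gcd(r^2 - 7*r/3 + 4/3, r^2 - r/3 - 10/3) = 1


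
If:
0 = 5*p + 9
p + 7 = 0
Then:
No Solution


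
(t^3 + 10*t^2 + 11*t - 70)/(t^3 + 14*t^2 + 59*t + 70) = (t - 2)/(t + 2)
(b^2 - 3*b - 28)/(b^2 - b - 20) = (b - 7)/(b - 5)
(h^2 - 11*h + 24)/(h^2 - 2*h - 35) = (-h^2 + 11*h - 24)/(-h^2 + 2*h + 35)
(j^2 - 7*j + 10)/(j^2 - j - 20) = (j - 2)/(j + 4)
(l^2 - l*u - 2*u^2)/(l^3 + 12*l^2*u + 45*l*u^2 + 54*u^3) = (l^2 - l*u - 2*u^2)/(l^3 + 12*l^2*u + 45*l*u^2 + 54*u^3)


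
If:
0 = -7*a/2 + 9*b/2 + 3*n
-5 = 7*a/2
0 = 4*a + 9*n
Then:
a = -10/7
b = -290/189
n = 40/63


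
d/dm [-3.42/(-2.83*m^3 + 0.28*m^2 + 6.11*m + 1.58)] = (-29.0358*m^2 + 1.9152*m + 20.8962)/(-2.83*m^3 + 0.28*m^2 + 6.11*m + 1.58)^2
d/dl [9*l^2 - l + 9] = 18*l - 1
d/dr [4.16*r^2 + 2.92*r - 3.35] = 8.32*r + 2.92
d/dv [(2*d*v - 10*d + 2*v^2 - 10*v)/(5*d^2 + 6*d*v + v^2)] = 10*(d + 1)/(25*d^2 + 10*d*v + v^2)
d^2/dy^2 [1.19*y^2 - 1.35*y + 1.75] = 2.38000000000000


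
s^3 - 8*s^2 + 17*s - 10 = (s - 5)*(s - 2)*(s - 1)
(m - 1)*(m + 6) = m^2 + 5*m - 6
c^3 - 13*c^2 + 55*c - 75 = (c - 5)^2*(c - 3)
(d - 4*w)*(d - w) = d^2 - 5*d*w + 4*w^2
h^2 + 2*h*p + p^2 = (h + p)^2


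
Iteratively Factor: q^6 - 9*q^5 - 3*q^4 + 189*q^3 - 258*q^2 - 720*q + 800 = (q - 4)*(q^5 - 5*q^4 - 23*q^3 + 97*q^2 + 130*q - 200) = (q - 4)*(q + 2)*(q^4 - 7*q^3 - 9*q^2 + 115*q - 100) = (q - 5)*(q - 4)*(q + 2)*(q^3 - 2*q^2 - 19*q + 20) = (q - 5)*(q - 4)*(q + 2)*(q + 4)*(q^2 - 6*q + 5) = (q - 5)*(q - 4)*(q - 1)*(q + 2)*(q + 4)*(q - 5)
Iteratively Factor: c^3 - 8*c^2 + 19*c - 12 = (c - 4)*(c^2 - 4*c + 3) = (c - 4)*(c - 3)*(c - 1)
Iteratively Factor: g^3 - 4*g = (g - 2)*(g^2 + 2*g) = g*(g - 2)*(g + 2)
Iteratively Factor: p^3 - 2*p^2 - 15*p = (p)*(p^2 - 2*p - 15) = p*(p + 3)*(p - 5)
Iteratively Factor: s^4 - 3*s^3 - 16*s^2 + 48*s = (s - 3)*(s^3 - 16*s) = s*(s - 3)*(s^2 - 16) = s*(s - 4)*(s - 3)*(s + 4)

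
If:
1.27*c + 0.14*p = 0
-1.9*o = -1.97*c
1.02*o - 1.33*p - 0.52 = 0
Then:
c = 0.04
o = 0.04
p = -0.36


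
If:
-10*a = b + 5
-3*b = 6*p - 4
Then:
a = p/5 - 19/30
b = 4/3 - 2*p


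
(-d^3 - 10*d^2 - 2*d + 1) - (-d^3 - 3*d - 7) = -10*d^2 + d + 8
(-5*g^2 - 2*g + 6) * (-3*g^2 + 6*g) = 15*g^4 - 24*g^3 - 30*g^2 + 36*g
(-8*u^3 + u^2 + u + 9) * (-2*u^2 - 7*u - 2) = 16*u^5 + 54*u^4 + 7*u^3 - 27*u^2 - 65*u - 18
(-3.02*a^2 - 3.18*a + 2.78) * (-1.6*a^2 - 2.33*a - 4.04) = 4.832*a^4 + 12.1246*a^3 + 15.1622*a^2 + 6.3698*a - 11.2312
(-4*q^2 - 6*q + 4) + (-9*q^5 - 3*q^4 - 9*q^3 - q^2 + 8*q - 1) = -9*q^5 - 3*q^4 - 9*q^3 - 5*q^2 + 2*q + 3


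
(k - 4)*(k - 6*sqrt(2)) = k^2 - 6*sqrt(2)*k - 4*k + 24*sqrt(2)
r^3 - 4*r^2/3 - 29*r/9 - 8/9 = (r - 8/3)*(r + 1/3)*(r + 1)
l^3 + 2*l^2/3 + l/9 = l*(l + 1/3)^2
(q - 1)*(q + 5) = q^2 + 4*q - 5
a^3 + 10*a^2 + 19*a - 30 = (a - 1)*(a + 5)*(a + 6)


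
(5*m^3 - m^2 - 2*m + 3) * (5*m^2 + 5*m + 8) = 25*m^5 + 20*m^4 + 25*m^3 - 3*m^2 - m + 24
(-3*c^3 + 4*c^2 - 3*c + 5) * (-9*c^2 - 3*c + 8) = 27*c^5 - 27*c^4 - 9*c^3 - 4*c^2 - 39*c + 40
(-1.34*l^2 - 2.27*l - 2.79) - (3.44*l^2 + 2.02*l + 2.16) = -4.78*l^2 - 4.29*l - 4.95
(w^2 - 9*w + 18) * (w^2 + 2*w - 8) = w^4 - 7*w^3 - 8*w^2 + 108*w - 144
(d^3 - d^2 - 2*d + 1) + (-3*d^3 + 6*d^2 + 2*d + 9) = -2*d^3 + 5*d^2 + 10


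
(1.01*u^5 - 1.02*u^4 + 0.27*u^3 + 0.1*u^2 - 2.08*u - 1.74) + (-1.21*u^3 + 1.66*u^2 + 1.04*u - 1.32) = 1.01*u^5 - 1.02*u^4 - 0.94*u^3 + 1.76*u^2 - 1.04*u - 3.06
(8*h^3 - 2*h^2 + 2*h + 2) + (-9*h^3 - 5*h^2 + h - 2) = -h^3 - 7*h^2 + 3*h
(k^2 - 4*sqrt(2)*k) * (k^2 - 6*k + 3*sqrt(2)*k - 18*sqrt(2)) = k^4 - 6*k^3 - sqrt(2)*k^3 - 24*k^2 + 6*sqrt(2)*k^2 + 144*k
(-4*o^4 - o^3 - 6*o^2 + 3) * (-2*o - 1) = 8*o^5 + 6*o^4 + 13*o^3 + 6*o^2 - 6*o - 3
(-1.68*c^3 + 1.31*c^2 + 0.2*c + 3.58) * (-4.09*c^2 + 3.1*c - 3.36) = 6.8712*c^5 - 10.5659*c^4 + 8.8878*c^3 - 18.4238*c^2 + 10.426*c - 12.0288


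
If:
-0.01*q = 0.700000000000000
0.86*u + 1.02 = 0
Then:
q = -70.00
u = -1.19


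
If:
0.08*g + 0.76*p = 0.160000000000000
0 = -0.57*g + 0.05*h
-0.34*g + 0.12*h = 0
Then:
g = 0.00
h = 0.00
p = 0.21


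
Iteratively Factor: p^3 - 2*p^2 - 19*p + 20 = (p - 1)*(p^2 - p - 20) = (p - 1)*(p + 4)*(p - 5)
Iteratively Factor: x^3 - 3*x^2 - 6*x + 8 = (x + 2)*(x^2 - 5*x + 4) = (x - 4)*(x + 2)*(x - 1)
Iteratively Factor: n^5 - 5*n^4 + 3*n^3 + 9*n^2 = (n)*(n^4 - 5*n^3 + 3*n^2 + 9*n) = n*(n - 3)*(n^3 - 2*n^2 - 3*n) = n*(n - 3)*(n + 1)*(n^2 - 3*n) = n*(n - 3)^2*(n + 1)*(n)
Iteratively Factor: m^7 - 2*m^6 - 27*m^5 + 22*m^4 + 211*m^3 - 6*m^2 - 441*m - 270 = (m - 5)*(m^6 + 3*m^5 - 12*m^4 - 38*m^3 + 21*m^2 + 99*m + 54) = (m - 5)*(m + 3)*(m^5 - 12*m^3 - 2*m^2 + 27*m + 18) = (m - 5)*(m - 3)*(m + 3)*(m^4 + 3*m^3 - 3*m^2 - 11*m - 6) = (m - 5)*(m - 3)*(m + 1)*(m + 3)*(m^3 + 2*m^2 - 5*m - 6) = (m - 5)*(m - 3)*(m + 1)^2*(m + 3)*(m^2 + m - 6) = (m - 5)*(m - 3)*(m - 2)*(m + 1)^2*(m + 3)*(m + 3)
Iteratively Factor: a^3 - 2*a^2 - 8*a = (a)*(a^2 - 2*a - 8) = a*(a + 2)*(a - 4)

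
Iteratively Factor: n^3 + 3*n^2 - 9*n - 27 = (n - 3)*(n^2 + 6*n + 9) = (n - 3)*(n + 3)*(n + 3)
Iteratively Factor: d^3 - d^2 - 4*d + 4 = (d - 1)*(d^2 - 4) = (d - 2)*(d - 1)*(d + 2)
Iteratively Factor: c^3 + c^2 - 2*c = (c - 1)*(c^2 + 2*c) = c*(c - 1)*(c + 2)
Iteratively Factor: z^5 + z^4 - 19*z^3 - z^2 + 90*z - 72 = (z + 3)*(z^4 - 2*z^3 - 13*z^2 + 38*z - 24) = (z - 1)*(z + 3)*(z^3 - z^2 - 14*z + 24) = (z - 3)*(z - 1)*(z + 3)*(z^2 + 2*z - 8) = (z - 3)*(z - 1)*(z + 3)*(z + 4)*(z - 2)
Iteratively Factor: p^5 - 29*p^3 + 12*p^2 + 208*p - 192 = (p - 3)*(p^4 + 3*p^3 - 20*p^2 - 48*p + 64) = (p - 3)*(p - 1)*(p^3 + 4*p^2 - 16*p - 64) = (p - 4)*(p - 3)*(p - 1)*(p^2 + 8*p + 16) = (p - 4)*(p - 3)*(p - 1)*(p + 4)*(p + 4)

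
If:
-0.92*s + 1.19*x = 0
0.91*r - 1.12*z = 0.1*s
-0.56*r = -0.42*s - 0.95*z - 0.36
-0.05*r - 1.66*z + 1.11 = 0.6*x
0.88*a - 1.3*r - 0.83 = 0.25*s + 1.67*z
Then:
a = 4.38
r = 1.21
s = -1.84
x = -1.42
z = 1.15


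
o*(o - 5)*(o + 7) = o^3 + 2*o^2 - 35*o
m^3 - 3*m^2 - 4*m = m*(m - 4)*(m + 1)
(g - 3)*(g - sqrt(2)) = g^2 - 3*g - sqrt(2)*g + 3*sqrt(2)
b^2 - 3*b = b*(b - 3)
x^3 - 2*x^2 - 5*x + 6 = (x - 3)*(x - 1)*(x + 2)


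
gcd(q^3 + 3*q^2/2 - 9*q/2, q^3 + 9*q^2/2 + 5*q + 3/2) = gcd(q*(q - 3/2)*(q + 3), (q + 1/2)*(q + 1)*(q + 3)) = q + 3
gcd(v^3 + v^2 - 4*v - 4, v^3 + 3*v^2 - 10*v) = v - 2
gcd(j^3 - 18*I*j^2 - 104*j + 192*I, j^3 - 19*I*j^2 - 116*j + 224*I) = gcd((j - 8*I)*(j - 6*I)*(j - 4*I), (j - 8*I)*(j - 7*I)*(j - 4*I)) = j^2 - 12*I*j - 32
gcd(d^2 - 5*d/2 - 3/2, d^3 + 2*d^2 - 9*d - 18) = d - 3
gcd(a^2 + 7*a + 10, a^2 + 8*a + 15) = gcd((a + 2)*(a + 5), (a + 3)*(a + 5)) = a + 5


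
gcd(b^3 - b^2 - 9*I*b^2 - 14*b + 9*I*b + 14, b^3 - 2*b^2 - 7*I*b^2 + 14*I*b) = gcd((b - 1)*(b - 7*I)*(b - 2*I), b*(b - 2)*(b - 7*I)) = b - 7*I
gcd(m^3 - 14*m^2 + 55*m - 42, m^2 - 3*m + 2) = m - 1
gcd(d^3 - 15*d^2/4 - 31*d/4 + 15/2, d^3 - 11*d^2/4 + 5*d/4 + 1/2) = 1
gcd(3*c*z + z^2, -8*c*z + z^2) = z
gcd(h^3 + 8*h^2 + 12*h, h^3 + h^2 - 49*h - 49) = 1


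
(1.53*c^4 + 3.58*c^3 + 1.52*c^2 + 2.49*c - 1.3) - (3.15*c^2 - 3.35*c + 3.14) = 1.53*c^4 + 3.58*c^3 - 1.63*c^2 + 5.84*c - 4.44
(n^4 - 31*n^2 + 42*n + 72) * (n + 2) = n^5 + 2*n^4 - 31*n^3 - 20*n^2 + 156*n + 144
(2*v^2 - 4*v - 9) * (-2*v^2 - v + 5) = -4*v^4 + 6*v^3 + 32*v^2 - 11*v - 45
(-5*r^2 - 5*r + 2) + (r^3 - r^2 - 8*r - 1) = r^3 - 6*r^2 - 13*r + 1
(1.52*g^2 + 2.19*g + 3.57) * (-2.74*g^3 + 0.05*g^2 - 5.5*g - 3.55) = -4.1648*g^5 - 5.9246*g^4 - 18.0323*g^3 - 17.2625*g^2 - 27.4095*g - 12.6735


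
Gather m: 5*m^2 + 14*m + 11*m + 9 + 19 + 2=5*m^2 + 25*m + 30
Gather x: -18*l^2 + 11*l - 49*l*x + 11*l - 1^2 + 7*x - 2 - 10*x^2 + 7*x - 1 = -18*l^2 + 22*l - 10*x^2 + x*(14 - 49*l) - 4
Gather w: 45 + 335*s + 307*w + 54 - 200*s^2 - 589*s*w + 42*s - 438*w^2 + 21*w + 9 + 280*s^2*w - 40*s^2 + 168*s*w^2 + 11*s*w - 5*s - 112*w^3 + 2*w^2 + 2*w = -240*s^2 + 372*s - 112*w^3 + w^2*(168*s - 436) + w*(280*s^2 - 578*s + 330) + 108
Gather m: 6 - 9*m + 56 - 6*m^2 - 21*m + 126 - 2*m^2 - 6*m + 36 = -8*m^2 - 36*m + 224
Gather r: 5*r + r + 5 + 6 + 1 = 6*r + 12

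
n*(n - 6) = n^2 - 6*n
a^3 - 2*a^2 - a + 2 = (a - 2)*(a - 1)*(a + 1)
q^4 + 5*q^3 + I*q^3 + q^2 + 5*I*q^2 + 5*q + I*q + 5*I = (q + 5)*(q - I)*(q + I)^2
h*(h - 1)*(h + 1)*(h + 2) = h^4 + 2*h^3 - h^2 - 2*h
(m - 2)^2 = m^2 - 4*m + 4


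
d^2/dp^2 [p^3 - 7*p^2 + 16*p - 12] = 6*p - 14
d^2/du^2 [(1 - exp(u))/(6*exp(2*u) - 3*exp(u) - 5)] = (-36*exp(4*u) + 126*exp(3*u) - 234*exp(2*u) + 144*exp(u) - 40)*exp(u)/(216*exp(6*u) - 324*exp(5*u) - 378*exp(4*u) + 513*exp(3*u) + 315*exp(2*u) - 225*exp(u) - 125)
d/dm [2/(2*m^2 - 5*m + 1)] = 2*(5 - 4*m)/(2*m^2 - 5*m + 1)^2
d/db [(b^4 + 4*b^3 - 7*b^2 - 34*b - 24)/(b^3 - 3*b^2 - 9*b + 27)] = (b^4 - 41*b^2 - 142*b - 126)/(b^4 - 18*b^2 + 81)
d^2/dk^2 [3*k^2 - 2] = 6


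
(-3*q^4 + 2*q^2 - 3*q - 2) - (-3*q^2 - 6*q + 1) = -3*q^4 + 5*q^2 + 3*q - 3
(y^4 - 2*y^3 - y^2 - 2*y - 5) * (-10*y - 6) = -10*y^5 + 14*y^4 + 22*y^3 + 26*y^2 + 62*y + 30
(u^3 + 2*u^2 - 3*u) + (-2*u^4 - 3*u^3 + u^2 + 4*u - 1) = -2*u^4 - 2*u^3 + 3*u^2 + u - 1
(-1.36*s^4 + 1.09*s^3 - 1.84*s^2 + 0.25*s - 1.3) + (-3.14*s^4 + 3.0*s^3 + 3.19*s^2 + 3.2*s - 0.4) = -4.5*s^4 + 4.09*s^3 + 1.35*s^2 + 3.45*s - 1.7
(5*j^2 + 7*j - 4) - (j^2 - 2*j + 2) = 4*j^2 + 9*j - 6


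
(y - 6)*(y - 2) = y^2 - 8*y + 12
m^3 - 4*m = m*(m - 2)*(m + 2)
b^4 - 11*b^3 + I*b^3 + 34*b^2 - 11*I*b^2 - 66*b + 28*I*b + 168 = (b - 7)*(b - 4)*(b - 2*I)*(b + 3*I)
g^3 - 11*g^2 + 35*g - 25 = (g - 5)^2*(g - 1)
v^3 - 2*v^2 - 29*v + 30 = (v - 6)*(v - 1)*(v + 5)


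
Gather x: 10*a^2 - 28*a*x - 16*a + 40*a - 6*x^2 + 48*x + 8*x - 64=10*a^2 + 24*a - 6*x^2 + x*(56 - 28*a) - 64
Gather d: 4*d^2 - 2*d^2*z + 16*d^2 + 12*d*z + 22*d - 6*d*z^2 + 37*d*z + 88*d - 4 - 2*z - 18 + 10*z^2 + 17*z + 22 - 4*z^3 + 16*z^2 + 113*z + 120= d^2*(20 - 2*z) + d*(-6*z^2 + 49*z + 110) - 4*z^3 + 26*z^2 + 128*z + 120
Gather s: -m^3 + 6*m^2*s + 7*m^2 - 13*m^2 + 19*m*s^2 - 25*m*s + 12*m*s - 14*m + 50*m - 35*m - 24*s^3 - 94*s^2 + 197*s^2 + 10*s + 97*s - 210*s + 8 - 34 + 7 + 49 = -m^3 - 6*m^2 + m - 24*s^3 + s^2*(19*m + 103) + s*(6*m^2 - 13*m - 103) + 30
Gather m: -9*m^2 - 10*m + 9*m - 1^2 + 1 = -9*m^2 - m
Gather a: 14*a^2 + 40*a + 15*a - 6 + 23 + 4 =14*a^2 + 55*a + 21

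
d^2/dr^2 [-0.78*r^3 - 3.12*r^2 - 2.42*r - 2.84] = -4.68*r - 6.24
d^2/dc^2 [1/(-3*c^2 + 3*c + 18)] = 2*(-c^2 + c + (2*c - 1)^2 + 6)/(3*(-c^2 + c + 6)^3)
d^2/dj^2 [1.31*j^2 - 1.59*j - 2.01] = 2.62000000000000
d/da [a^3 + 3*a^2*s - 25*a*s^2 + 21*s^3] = 3*a^2 + 6*a*s - 25*s^2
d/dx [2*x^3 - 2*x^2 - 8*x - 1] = 6*x^2 - 4*x - 8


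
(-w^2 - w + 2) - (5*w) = -w^2 - 6*w + 2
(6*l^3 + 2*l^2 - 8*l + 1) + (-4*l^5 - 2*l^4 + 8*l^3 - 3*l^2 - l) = -4*l^5 - 2*l^4 + 14*l^3 - l^2 - 9*l + 1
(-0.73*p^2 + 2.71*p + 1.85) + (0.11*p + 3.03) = -0.73*p^2 + 2.82*p + 4.88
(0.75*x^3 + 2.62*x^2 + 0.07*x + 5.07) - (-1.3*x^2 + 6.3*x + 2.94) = 0.75*x^3 + 3.92*x^2 - 6.23*x + 2.13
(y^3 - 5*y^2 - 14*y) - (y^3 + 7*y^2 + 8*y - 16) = -12*y^2 - 22*y + 16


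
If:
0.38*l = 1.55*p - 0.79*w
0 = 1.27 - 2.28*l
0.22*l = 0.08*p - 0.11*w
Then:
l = 0.56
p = -0.69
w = -1.61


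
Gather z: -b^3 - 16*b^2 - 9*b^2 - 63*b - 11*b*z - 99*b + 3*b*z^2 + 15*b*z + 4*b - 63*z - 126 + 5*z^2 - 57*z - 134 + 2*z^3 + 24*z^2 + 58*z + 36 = -b^3 - 25*b^2 - 158*b + 2*z^3 + z^2*(3*b + 29) + z*(4*b - 62) - 224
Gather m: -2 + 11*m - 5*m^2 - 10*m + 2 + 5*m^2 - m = 0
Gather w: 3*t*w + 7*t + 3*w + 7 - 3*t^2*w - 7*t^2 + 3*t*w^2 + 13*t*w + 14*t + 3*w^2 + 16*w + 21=-7*t^2 + 21*t + w^2*(3*t + 3) + w*(-3*t^2 + 16*t + 19) + 28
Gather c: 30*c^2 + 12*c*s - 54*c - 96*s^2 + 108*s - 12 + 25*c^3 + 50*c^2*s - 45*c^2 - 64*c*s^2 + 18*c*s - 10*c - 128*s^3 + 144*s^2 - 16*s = 25*c^3 + c^2*(50*s - 15) + c*(-64*s^2 + 30*s - 64) - 128*s^3 + 48*s^2 + 92*s - 12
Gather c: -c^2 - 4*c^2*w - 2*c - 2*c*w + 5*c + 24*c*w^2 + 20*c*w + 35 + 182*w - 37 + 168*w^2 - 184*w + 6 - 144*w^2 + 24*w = c^2*(-4*w - 1) + c*(24*w^2 + 18*w + 3) + 24*w^2 + 22*w + 4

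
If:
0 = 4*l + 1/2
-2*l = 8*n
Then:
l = -1/8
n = 1/32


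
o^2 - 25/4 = (o - 5/2)*(o + 5/2)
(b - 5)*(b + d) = b^2 + b*d - 5*b - 5*d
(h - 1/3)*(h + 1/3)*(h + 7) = h^3 + 7*h^2 - h/9 - 7/9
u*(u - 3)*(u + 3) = u^3 - 9*u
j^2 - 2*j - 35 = (j - 7)*(j + 5)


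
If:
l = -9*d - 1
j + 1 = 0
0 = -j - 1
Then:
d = -l/9 - 1/9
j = -1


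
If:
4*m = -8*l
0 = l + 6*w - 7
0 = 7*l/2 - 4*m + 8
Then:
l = -16/23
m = 32/23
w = 59/46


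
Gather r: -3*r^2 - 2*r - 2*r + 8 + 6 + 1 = -3*r^2 - 4*r + 15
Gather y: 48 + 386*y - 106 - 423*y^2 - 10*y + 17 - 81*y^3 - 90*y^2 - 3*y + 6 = -81*y^3 - 513*y^2 + 373*y - 35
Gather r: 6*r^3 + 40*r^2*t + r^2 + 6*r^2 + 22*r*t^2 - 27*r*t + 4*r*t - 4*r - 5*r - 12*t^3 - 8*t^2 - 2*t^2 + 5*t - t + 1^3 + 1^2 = 6*r^3 + r^2*(40*t + 7) + r*(22*t^2 - 23*t - 9) - 12*t^3 - 10*t^2 + 4*t + 2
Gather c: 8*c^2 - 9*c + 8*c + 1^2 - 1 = 8*c^2 - c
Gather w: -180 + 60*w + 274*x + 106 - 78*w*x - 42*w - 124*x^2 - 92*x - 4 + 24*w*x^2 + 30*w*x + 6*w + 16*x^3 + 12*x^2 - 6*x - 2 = w*(24*x^2 - 48*x + 24) + 16*x^3 - 112*x^2 + 176*x - 80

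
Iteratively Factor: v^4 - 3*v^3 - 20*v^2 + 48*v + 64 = (v + 4)*(v^3 - 7*v^2 + 8*v + 16) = (v + 1)*(v + 4)*(v^2 - 8*v + 16) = (v - 4)*(v + 1)*(v + 4)*(v - 4)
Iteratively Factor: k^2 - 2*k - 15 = (k + 3)*(k - 5)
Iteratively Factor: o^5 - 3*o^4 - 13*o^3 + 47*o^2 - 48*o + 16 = (o + 4)*(o^4 - 7*o^3 + 15*o^2 - 13*o + 4) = (o - 4)*(o + 4)*(o^3 - 3*o^2 + 3*o - 1) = (o - 4)*(o - 1)*(o + 4)*(o^2 - 2*o + 1) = (o - 4)*(o - 1)^2*(o + 4)*(o - 1)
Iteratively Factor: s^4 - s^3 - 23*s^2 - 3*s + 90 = (s + 3)*(s^3 - 4*s^2 - 11*s + 30) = (s - 5)*(s + 3)*(s^2 + s - 6) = (s - 5)*(s + 3)^2*(s - 2)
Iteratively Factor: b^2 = (b)*(b)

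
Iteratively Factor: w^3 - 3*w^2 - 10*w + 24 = (w - 4)*(w^2 + w - 6) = (w - 4)*(w - 2)*(w + 3)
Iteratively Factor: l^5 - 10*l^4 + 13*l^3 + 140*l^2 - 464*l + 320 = (l - 1)*(l^4 - 9*l^3 + 4*l^2 + 144*l - 320) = (l - 5)*(l - 1)*(l^3 - 4*l^2 - 16*l + 64) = (l - 5)*(l - 4)*(l - 1)*(l^2 - 16) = (l - 5)*(l - 4)^2*(l - 1)*(l + 4)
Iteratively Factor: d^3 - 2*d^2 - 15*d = (d)*(d^2 - 2*d - 15) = d*(d + 3)*(d - 5)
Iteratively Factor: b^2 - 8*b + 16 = (b - 4)*(b - 4)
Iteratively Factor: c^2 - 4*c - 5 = (c + 1)*(c - 5)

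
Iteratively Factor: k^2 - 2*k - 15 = (k - 5)*(k + 3)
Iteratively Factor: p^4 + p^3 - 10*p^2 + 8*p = (p - 2)*(p^3 + 3*p^2 - 4*p) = p*(p - 2)*(p^2 + 3*p - 4) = p*(p - 2)*(p - 1)*(p + 4)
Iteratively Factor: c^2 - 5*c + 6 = (c - 3)*(c - 2)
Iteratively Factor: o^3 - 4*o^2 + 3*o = (o - 3)*(o^2 - o) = o*(o - 3)*(o - 1)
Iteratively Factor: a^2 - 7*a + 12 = (a - 3)*(a - 4)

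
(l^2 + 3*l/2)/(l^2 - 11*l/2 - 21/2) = l/(l - 7)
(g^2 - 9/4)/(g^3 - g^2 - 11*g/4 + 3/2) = (2*g - 3)/(2*g^2 - 5*g + 2)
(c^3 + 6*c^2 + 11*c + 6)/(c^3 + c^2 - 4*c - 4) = (c + 3)/(c - 2)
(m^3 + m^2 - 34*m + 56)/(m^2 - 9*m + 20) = (m^2 + 5*m - 14)/(m - 5)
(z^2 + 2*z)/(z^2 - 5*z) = (z + 2)/(z - 5)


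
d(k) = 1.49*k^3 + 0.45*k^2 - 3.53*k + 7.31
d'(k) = 4.47*k^2 + 0.9*k - 3.53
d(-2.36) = -1.44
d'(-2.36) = 19.24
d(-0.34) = 8.50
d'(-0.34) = -3.32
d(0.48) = 5.88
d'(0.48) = -2.07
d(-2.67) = -8.42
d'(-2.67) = 25.93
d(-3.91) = -61.07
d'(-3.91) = 61.29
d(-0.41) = 8.73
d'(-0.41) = -3.15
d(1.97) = 13.49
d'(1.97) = 15.59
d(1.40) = 7.34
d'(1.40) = 6.49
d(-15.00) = -4867.24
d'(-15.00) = 988.72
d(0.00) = 7.31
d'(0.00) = -3.53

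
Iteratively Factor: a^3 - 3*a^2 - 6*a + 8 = (a - 1)*(a^2 - 2*a - 8) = (a - 4)*(a - 1)*(a + 2)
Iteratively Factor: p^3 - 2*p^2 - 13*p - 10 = (p + 2)*(p^2 - 4*p - 5) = (p - 5)*(p + 2)*(p + 1)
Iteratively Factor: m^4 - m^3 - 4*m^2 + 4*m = (m + 2)*(m^3 - 3*m^2 + 2*m) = m*(m + 2)*(m^2 - 3*m + 2) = m*(m - 2)*(m + 2)*(m - 1)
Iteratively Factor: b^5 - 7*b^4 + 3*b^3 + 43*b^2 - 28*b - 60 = (b - 3)*(b^4 - 4*b^3 - 9*b^2 + 16*b + 20) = (b - 5)*(b - 3)*(b^3 + b^2 - 4*b - 4) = (b - 5)*(b - 3)*(b + 1)*(b^2 - 4) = (b - 5)*(b - 3)*(b - 2)*(b + 1)*(b + 2)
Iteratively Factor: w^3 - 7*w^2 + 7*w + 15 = (w - 5)*(w^2 - 2*w - 3) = (w - 5)*(w + 1)*(w - 3)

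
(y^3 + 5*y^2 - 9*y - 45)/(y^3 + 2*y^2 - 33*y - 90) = (y - 3)/(y - 6)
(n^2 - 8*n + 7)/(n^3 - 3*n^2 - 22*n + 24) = (n - 7)/(n^2 - 2*n - 24)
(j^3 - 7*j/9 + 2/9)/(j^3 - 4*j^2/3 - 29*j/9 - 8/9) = (9*j^2 - 9*j + 2)/(9*j^2 - 21*j - 8)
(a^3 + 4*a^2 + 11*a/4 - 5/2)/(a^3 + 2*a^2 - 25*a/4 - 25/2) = (2*a - 1)/(2*a - 5)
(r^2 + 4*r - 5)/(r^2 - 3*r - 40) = (r - 1)/(r - 8)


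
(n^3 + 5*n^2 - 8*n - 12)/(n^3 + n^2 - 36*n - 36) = (n - 2)/(n - 6)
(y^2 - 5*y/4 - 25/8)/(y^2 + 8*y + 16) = (8*y^2 - 10*y - 25)/(8*(y^2 + 8*y + 16))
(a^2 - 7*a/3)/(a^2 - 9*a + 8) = a*(3*a - 7)/(3*(a^2 - 9*a + 8))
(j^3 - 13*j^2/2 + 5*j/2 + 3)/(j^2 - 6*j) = j - 1/2 - 1/(2*j)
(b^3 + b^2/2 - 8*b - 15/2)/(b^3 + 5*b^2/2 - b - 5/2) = (b - 3)/(b - 1)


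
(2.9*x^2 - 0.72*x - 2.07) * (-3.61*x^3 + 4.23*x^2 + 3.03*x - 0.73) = -10.469*x^5 + 14.8662*x^4 + 13.2141*x^3 - 13.0547*x^2 - 5.7465*x + 1.5111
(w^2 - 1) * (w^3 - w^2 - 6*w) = w^5 - w^4 - 7*w^3 + w^2 + 6*w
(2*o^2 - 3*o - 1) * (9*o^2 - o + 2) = 18*o^4 - 29*o^3 - 2*o^2 - 5*o - 2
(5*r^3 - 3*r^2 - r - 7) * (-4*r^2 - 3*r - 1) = -20*r^5 - 3*r^4 + 8*r^3 + 34*r^2 + 22*r + 7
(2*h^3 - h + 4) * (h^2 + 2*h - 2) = 2*h^5 + 4*h^4 - 5*h^3 + 2*h^2 + 10*h - 8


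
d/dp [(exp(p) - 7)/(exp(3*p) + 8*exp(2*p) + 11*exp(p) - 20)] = (-(exp(p) - 7)*(3*exp(2*p) + 16*exp(p) + 11) + exp(3*p) + 8*exp(2*p) + 11*exp(p) - 20)*exp(p)/(exp(3*p) + 8*exp(2*p) + 11*exp(p) - 20)^2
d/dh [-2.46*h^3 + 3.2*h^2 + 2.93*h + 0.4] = -7.38*h^2 + 6.4*h + 2.93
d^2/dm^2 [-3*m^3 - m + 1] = -18*m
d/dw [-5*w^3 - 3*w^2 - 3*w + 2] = -15*w^2 - 6*w - 3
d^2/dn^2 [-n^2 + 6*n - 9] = -2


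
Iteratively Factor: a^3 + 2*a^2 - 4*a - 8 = (a + 2)*(a^2 - 4) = (a + 2)^2*(a - 2)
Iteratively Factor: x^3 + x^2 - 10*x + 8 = (x - 1)*(x^2 + 2*x - 8) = (x - 2)*(x - 1)*(x + 4)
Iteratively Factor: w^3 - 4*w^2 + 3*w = (w - 1)*(w^2 - 3*w) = w*(w - 1)*(w - 3)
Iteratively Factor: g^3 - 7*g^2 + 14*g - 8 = (g - 2)*(g^2 - 5*g + 4) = (g - 4)*(g - 2)*(g - 1)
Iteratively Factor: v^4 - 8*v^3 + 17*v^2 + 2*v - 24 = (v + 1)*(v^3 - 9*v^2 + 26*v - 24) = (v - 4)*(v + 1)*(v^2 - 5*v + 6) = (v - 4)*(v - 3)*(v + 1)*(v - 2)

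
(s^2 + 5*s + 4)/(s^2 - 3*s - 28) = (s + 1)/(s - 7)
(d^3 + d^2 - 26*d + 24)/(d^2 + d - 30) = (d^2 - 5*d + 4)/(d - 5)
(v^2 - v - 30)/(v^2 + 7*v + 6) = (v^2 - v - 30)/(v^2 + 7*v + 6)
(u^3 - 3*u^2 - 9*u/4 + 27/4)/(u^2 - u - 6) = (u^2 - 9/4)/(u + 2)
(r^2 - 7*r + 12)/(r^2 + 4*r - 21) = (r - 4)/(r + 7)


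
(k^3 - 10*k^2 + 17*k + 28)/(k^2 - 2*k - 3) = (k^2 - 11*k + 28)/(k - 3)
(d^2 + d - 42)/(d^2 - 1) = (d^2 + d - 42)/(d^2 - 1)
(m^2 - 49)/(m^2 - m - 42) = (m + 7)/(m + 6)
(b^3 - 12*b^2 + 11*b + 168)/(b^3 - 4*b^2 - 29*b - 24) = (b - 7)/(b + 1)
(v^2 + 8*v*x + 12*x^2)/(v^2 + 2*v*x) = (v + 6*x)/v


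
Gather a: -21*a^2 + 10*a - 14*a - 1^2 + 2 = -21*a^2 - 4*a + 1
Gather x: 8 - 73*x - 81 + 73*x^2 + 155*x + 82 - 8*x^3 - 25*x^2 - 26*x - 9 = -8*x^3 + 48*x^2 + 56*x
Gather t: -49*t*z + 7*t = t*(7 - 49*z)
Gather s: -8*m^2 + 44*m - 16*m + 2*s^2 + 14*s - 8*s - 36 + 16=-8*m^2 + 28*m + 2*s^2 + 6*s - 20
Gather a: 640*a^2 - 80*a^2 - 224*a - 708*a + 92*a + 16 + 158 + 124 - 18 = 560*a^2 - 840*a + 280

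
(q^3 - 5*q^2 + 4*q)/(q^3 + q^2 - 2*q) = (q - 4)/(q + 2)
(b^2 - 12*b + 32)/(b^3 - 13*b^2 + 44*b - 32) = 1/(b - 1)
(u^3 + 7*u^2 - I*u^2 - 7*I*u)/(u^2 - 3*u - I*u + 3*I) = u*(u + 7)/(u - 3)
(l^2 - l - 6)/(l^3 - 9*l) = (l + 2)/(l*(l + 3))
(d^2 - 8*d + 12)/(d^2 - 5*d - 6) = (d - 2)/(d + 1)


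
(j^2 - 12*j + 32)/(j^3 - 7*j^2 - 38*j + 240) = (j - 4)/(j^2 + j - 30)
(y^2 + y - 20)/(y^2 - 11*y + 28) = (y + 5)/(y - 7)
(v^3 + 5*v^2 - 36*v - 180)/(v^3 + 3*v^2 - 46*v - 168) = (v^2 - v - 30)/(v^2 - 3*v - 28)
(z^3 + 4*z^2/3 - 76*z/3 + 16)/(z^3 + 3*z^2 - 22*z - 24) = (z - 2/3)/(z + 1)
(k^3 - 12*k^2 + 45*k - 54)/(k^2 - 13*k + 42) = (k^2 - 6*k + 9)/(k - 7)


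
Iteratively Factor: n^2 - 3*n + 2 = (n - 2)*(n - 1)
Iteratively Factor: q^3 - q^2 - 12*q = (q + 3)*(q^2 - 4*q) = q*(q + 3)*(q - 4)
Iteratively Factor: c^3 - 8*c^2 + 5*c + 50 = (c - 5)*(c^2 - 3*c - 10) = (c - 5)*(c + 2)*(c - 5)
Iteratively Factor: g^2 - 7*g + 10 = (g - 2)*(g - 5)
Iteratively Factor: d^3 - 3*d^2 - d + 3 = (d - 3)*(d^2 - 1) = (d - 3)*(d + 1)*(d - 1)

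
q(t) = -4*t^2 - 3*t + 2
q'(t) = -8*t - 3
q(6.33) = -177.27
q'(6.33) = -53.64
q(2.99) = -42.73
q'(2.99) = -26.92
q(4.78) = -103.73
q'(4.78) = -41.24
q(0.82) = -3.15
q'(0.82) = -9.56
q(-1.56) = -3.05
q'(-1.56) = 9.48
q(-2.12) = -9.62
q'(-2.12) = 13.96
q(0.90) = -3.94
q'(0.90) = -10.20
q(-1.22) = -0.29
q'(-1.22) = 6.76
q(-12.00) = -538.00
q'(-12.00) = 93.00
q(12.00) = -610.00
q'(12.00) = -99.00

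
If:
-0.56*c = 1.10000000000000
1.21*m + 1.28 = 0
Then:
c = -1.96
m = -1.06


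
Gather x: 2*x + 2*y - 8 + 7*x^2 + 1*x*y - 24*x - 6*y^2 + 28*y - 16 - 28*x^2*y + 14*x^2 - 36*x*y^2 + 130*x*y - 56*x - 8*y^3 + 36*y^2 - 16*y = x^2*(21 - 28*y) + x*(-36*y^2 + 131*y - 78) - 8*y^3 + 30*y^2 + 14*y - 24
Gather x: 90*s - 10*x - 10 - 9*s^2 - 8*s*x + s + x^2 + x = -9*s^2 + 91*s + x^2 + x*(-8*s - 9) - 10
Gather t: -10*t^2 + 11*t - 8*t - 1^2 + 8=-10*t^2 + 3*t + 7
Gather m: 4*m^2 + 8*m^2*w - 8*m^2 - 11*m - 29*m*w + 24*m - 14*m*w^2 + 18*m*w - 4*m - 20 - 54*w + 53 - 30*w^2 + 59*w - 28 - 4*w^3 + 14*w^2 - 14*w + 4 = m^2*(8*w - 4) + m*(-14*w^2 - 11*w + 9) - 4*w^3 - 16*w^2 - 9*w + 9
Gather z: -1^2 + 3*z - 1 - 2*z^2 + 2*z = -2*z^2 + 5*z - 2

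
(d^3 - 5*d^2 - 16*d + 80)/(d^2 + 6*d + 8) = (d^2 - 9*d + 20)/(d + 2)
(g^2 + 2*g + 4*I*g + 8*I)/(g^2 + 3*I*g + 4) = (g + 2)/(g - I)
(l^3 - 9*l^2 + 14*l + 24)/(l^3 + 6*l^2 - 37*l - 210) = (l^2 - 3*l - 4)/(l^2 + 12*l + 35)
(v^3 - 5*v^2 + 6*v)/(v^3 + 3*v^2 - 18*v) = (v - 2)/(v + 6)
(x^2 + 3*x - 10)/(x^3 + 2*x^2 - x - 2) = (x^2 + 3*x - 10)/(x^3 + 2*x^2 - x - 2)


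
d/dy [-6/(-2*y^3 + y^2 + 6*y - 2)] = 12*(-3*y^2 + y + 3)/(2*y^3 - y^2 - 6*y + 2)^2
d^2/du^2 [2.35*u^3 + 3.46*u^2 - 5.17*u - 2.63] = 14.1*u + 6.92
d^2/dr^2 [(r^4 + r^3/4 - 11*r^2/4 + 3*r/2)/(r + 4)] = (12*r^4 + 129*r^3 + 396*r^2 + 48*r - 200)/(2*(r^3 + 12*r^2 + 48*r + 64))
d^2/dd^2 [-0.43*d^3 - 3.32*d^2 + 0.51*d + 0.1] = -2.58*d - 6.64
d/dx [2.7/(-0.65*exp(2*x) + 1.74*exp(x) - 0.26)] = (3.51*exp(x) - 4.698)*exp(x)/(0.65*exp(2*x) - 1.74*exp(x) + 0.26)^2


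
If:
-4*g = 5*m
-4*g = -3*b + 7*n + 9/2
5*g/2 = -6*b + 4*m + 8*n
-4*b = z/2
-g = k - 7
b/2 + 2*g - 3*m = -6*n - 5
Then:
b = -944/4067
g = -1800/4067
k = 30269/4067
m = 1440/4067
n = -3981/8134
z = 7552/4067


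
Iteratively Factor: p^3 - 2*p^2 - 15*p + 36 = (p - 3)*(p^2 + p - 12) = (p - 3)*(p + 4)*(p - 3)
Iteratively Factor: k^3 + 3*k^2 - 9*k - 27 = (k - 3)*(k^2 + 6*k + 9) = (k - 3)*(k + 3)*(k + 3)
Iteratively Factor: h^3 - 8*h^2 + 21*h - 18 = (h - 3)*(h^2 - 5*h + 6) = (h - 3)*(h - 2)*(h - 3)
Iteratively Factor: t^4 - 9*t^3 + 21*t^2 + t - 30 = (t - 2)*(t^3 - 7*t^2 + 7*t + 15) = (t - 2)*(t + 1)*(t^2 - 8*t + 15) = (t - 3)*(t - 2)*(t + 1)*(t - 5)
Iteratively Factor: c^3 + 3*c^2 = (c + 3)*(c^2) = c*(c + 3)*(c)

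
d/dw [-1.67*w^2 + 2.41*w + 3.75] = 2.41 - 3.34*w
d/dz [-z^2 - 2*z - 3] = -2*z - 2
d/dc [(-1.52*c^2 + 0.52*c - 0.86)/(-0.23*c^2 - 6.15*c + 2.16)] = (9.4676*c^2 - 6.962*c - 4.1658)/(0.0529*c^4 + 2.829*c^3 + 36.8289*c^2 - 26.568*c + 4.6656)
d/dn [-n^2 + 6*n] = 6 - 2*n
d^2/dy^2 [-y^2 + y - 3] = -2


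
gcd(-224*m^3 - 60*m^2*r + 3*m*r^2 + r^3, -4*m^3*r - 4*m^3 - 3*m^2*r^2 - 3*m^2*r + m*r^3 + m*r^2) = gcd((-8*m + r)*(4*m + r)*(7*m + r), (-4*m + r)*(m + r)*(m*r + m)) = 1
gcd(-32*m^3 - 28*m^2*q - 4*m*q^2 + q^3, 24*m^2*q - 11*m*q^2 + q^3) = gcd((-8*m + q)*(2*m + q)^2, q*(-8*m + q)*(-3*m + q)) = -8*m + q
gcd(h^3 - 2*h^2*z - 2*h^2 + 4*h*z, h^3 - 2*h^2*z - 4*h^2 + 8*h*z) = -h^2 + 2*h*z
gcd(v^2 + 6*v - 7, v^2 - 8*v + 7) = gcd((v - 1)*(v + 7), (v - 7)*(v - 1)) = v - 1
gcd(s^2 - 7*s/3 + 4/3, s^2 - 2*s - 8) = 1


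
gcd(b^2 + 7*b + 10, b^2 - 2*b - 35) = b + 5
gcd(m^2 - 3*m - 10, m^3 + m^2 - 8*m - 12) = m + 2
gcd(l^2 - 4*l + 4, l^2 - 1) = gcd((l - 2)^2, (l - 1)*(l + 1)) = 1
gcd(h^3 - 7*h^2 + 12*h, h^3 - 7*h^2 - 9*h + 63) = h - 3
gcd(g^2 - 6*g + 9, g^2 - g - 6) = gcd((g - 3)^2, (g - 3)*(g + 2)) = g - 3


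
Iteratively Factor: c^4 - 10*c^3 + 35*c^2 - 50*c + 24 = (c - 2)*(c^3 - 8*c^2 + 19*c - 12) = (c - 3)*(c - 2)*(c^2 - 5*c + 4) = (c - 4)*(c - 3)*(c - 2)*(c - 1)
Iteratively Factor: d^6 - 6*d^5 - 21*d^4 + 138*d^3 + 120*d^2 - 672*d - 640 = (d + 1)*(d^5 - 7*d^4 - 14*d^3 + 152*d^2 - 32*d - 640) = (d + 1)*(d + 2)*(d^4 - 9*d^3 + 4*d^2 + 144*d - 320) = (d - 4)*(d + 1)*(d + 2)*(d^3 - 5*d^2 - 16*d + 80) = (d - 4)^2*(d + 1)*(d + 2)*(d^2 - d - 20) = (d - 4)^2*(d + 1)*(d + 2)*(d + 4)*(d - 5)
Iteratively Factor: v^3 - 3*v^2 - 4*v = (v)*(v^2 - 3*v - 4) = v*(v - 4)*(v + 1)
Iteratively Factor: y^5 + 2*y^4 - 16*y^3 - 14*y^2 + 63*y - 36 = (y - 1)*(y^4 + 3*y^3 - 13*y^2 - 27*y + 36) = (y - 1)^2*(y^3 + 4*y^2 - 9*y - 36) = (y - 3)*(y - 1)^2*(y^2 + 7*y + 12) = (y - 3)*(y - 1)^2*(y + 4)*(y + 3)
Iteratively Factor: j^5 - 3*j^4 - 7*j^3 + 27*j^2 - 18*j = (j - 1)*(j^4 - 2*j^3 - 9*j^2 + 18*j) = (j - 1)*(j + 3)*(j^3 - 5*j^2 + 6*j) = (j - 3)*(j - 1)*(j + 3)*(j^2 - 2*j) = j*(j - 3)*(j - 1)*(j + 3)*(j - 2)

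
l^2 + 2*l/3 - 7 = (l - 7/3)*(l + 3)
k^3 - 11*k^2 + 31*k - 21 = (k - 7)*(k - 3)*(k - 1)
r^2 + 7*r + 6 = (r + 1)*(r + 6)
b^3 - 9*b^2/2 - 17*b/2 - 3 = (b - 6)*(b + 1/2)*(b + 1)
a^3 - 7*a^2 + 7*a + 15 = (a - 5)*(a - 3)*(a + 1)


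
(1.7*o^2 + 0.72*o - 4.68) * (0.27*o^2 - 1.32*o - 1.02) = 0.459*o^4 - 2.0496*o^3 - 3.948*o^2 + 5.4432*o + 4.7736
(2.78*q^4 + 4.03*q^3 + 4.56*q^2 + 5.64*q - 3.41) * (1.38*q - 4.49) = 3.8364*q^5 - 6.9208*q^4 - 11.8019*q^3 - 12.6912*q^2 - 30.0294*q + 15.3109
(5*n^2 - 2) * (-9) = 18 - 45*n^2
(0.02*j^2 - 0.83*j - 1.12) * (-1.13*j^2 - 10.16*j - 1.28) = -0.0226*j^4 + 0.7347*j^3 + 9.6728*j^2 + 12.4416*j + 1.4336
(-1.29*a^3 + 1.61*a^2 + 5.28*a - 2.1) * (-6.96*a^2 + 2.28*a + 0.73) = 8.9784*a^5 - 14.1468*a^4 - 34.0197*a^3 + 27.8297*a^2 - 0.933599999999999*a - 1.533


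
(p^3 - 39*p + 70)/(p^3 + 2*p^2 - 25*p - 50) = (p^2 + 5*p - 14)/(p^2 + 7*p + 10)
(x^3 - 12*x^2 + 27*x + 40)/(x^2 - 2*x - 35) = (-x^3 + 12*x^2 - 27*x - 40)/(-x^2 + 2*x + 35)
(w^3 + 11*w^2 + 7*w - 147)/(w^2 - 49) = (w^2 + 4*w - 21)/(w - 7)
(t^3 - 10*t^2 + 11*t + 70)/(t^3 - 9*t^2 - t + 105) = (t + 2)/(t + 3)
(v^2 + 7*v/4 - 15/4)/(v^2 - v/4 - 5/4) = (v + 3)/(v + 1)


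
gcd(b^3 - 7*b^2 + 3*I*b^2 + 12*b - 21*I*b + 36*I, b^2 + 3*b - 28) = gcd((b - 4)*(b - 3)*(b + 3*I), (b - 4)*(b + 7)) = b - 4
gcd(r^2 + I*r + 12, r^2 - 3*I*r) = r - 3*I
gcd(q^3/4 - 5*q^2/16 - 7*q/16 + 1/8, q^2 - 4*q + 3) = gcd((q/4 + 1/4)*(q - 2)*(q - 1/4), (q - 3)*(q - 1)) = 1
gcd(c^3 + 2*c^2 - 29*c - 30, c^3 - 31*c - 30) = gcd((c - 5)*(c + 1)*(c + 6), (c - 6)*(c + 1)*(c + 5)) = c + 1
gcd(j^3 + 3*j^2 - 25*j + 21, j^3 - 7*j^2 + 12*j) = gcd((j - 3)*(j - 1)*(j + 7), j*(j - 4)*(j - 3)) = j - 3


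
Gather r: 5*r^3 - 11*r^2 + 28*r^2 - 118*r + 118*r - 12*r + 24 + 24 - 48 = 5*r^3 + 17*r^2 - 12*r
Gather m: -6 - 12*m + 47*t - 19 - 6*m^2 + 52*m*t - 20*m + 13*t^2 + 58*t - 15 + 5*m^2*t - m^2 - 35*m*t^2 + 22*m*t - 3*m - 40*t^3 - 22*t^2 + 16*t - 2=m^2*(5*t - 7) + m*(-35*t^2 + 74*t - 35) - 40*t^3 - 9*t^2 + 121*t - 42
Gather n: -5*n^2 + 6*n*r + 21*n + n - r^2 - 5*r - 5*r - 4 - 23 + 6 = -5*n^2 + n*(6*r + 22) - r^2 - 10*r - 21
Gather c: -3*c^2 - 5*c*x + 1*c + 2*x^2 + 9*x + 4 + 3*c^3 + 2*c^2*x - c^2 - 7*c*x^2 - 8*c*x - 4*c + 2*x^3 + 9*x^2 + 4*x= 3*c^3 + c^2*(2*x - 4) + c*(-7*x^2 - 13*x - 3) + 2*x^3 + 11*x^2 + 13*x + 4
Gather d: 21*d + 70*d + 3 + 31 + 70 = 91*d + 104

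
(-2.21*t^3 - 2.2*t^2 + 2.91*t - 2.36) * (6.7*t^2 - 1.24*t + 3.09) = -14.807*t^5 - 11.9996*t^4 + 15.3961*t^3 - 26.2184*t^2 + 11.9183*t - 7.2924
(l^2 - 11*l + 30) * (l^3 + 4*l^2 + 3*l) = l^5 - 7*l^4 - 11*l^3 + 87*l^2 + 90*l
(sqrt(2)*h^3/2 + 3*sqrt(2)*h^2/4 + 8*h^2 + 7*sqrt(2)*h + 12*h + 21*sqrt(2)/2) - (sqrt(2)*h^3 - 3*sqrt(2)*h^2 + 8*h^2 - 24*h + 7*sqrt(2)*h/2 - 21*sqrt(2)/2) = -sqrt(2)*h^3/2 + 15*sqrt(2)*h^2/4 + 7*sqrt(2)*h/2 + 36*h + 21*sqrt(2)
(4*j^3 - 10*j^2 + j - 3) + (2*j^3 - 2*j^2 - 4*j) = 6*j^3 - 12*j^2 - 3*j - 3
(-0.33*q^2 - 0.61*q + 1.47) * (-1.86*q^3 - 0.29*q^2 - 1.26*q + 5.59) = 0.6138*q^5 + 1.2303*q^4 - 2.1415*q^3 - 1.5024*q^2 - 5.2621*q + 8.2173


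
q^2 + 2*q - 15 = (q - 3)*(q + 5)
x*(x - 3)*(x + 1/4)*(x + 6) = x^4 + 13*x^3/4 - 69*x^2/4 - 9*x/2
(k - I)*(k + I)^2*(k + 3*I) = k^4 + 4*I*k^3 - 2*k^2 + 4*I*k - 3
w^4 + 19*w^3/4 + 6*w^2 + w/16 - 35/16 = (w - 1/2)*(w + 1)*(w + 7/4)*(w + 5/2)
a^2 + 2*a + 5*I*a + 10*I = (a + 2)*(a + 5*I)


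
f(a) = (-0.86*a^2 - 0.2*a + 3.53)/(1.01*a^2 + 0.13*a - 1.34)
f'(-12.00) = 0.00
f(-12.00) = -0.83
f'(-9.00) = 0.01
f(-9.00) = -0.81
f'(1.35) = -14.30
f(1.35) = 2.50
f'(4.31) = -0.06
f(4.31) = -0.74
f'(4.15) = -0.07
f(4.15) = -0.73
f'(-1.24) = 2212.73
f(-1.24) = 47.43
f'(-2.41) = 0.67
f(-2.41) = -0.23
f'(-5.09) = 0.05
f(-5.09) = -0.73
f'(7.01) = -0.01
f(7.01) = -0.82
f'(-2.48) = 0.60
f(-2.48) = -0.28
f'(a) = (-2.02*a - 0.13)*(-0.86*a^2 - 0.2*a + 3.53)/(1.01*a^2 + 0.13*a - 1.34)^2 + (-1.72*a - 0.2)/(1.01*a^2 + 0.13*a - 1.34)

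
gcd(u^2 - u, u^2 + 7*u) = u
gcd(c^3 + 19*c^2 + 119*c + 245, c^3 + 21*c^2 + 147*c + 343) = c^2 + 14*c + 49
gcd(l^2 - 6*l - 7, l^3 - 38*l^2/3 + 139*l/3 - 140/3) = l - 7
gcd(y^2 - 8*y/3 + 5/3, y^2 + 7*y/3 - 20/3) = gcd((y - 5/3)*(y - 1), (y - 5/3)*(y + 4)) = y - 5/3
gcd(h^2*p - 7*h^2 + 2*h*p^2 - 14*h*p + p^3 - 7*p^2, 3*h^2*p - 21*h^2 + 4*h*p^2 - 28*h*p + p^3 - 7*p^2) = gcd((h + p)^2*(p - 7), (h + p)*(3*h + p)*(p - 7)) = h*p - 7*h + p^2 - 7*p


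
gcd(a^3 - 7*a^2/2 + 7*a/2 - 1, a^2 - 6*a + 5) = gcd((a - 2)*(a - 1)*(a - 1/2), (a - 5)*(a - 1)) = a - 1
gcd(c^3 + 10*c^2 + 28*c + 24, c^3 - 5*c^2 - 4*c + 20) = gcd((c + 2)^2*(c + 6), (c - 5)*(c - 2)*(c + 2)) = c + 2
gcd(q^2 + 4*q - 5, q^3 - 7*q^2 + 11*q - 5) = q - 1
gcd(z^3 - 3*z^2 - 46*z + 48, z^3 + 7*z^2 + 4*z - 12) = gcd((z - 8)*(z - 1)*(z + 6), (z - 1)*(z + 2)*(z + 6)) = z^2 + 5*z - 6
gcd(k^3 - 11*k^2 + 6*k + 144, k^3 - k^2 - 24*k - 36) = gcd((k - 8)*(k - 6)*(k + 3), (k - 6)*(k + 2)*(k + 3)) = k^2 - 3*k - 18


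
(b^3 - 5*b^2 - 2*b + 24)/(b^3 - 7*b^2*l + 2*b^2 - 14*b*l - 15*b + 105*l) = (b^2 - 2*b - 8)/(b^2 - 7*b*l + 5*b - 35*l)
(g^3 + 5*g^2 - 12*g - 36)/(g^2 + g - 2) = (g^2 + 3*g - 18)/(g - 1)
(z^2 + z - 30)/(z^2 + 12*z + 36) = (z - 5)/(z + 6)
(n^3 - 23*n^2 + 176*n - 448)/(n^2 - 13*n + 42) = (n^2 - 16*n + 64)/(n - 6)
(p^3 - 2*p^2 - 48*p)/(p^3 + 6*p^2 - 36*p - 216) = p*(p - 8)/(p^2 - 36)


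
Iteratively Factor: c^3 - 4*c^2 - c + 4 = (c - 1)*(c^2 - 3*c - 4) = (c - 1)*(c + 1)*(c - 4)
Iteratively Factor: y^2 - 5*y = (y - 5)*(y)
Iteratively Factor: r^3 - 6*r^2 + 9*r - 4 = (r - 1)*(r^2 - 5*r + 4) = (r - 1)^2*(r - 4)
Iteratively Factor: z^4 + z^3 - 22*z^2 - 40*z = (z + 2)*(z^3 - z^2 - 20*z) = (z - 5)*(z + 2)*(z^2 + 4*z) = (z - 5)*(z + 2)*(z + 4)*(z)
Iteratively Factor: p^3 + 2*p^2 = (p + 2)*(p^2) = p*(p + 2)*(p)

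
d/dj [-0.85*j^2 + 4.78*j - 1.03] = 4.78 - 1.7*j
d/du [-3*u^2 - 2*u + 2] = -6*u - 2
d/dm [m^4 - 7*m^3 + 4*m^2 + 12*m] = 4*m^3 - 21*m^2 + 8*m + 12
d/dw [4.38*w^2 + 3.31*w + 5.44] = 8.76*w + 3.31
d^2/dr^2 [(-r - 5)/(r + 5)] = 0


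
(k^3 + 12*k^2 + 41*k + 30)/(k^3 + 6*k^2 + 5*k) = (k + 6)/k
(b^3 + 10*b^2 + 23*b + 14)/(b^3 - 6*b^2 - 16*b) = (b^2 + 8*b + 7)/(b*(b - 8))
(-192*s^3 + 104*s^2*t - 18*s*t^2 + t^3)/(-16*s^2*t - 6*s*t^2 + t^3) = (24*s^2 - 10*s*t + t^2)/(t*(2*s + t))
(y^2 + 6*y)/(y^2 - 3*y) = (y + 6)/(y - 3)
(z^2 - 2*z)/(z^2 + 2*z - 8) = z/(z + 4)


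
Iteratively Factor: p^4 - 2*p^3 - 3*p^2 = (p)*(p^3 - 2*p^2 - 3*p) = p^2*(p^2 - 2*p - 3) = p^2*(p - 3)*(p + 1)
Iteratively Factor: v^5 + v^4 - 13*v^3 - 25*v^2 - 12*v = (v - 4)*(v^4 + 5*v^3 + 7*v^2 + 3*v) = (v - 4)*(v + 1)*(v^3 + 4*v^2 + 3*v) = (v - 4)*(v + 1)*(v + 3)*(v^2 + v) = (v - 4)*(v + 1)^2*(v + 3)*(v)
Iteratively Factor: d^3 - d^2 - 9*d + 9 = (d - 3)*(d^2 + 2*d - 3) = (d - 3)*(d - 1)*(d + 3)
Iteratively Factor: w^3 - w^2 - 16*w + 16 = (w - 4)*(w^2 + 3*w - 4) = (w - 4)*(w - 1)*(w + 4)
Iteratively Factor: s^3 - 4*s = (s - 2)*(s^2 + 2*s) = s*(s - 2)*(s + 2)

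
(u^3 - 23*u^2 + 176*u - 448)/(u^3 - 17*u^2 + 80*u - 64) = (u - 7)/(u - 1)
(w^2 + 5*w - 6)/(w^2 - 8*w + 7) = (w + 6)/(w - 7)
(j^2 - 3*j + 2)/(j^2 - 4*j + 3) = (j - 2)/(j - 3)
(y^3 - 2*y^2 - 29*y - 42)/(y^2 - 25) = (y^3 - 2*y^2 - 29*y - 42)/(y^2 - 25)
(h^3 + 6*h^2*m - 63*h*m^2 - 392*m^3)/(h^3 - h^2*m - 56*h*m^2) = (h + 7*m)/h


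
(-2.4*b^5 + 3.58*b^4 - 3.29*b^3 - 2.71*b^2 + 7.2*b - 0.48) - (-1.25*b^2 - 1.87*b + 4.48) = -2.4*b^5 + 3.58*b^4 - 3.29*b^3 - 1.46*b^2 + 9.07*b - 4.96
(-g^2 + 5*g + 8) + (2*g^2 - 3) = g^2 + 5*g + 5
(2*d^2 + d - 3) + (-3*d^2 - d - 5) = -d^2 - 8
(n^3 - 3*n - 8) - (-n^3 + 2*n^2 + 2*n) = 2*n^3 - 2*n^2 - 5*n - 8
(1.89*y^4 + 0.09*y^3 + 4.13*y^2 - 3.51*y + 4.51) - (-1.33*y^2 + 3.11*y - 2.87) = 1.89*y^4 + 0.09*y^3 + 5.46*y^2 - 6.62*y + 7.38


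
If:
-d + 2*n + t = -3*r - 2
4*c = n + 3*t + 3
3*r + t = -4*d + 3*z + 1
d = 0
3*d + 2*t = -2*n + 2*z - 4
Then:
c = 3*z/2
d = 0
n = -3*z/2 - 3/2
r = z/6 + 1/2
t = 5*z/2 - 1/2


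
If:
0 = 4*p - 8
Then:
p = 2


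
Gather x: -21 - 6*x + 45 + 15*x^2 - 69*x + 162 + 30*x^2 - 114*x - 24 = 45*x^2 - 189*x + 162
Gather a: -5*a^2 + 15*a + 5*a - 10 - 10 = -5*a^2 + 20*a - 20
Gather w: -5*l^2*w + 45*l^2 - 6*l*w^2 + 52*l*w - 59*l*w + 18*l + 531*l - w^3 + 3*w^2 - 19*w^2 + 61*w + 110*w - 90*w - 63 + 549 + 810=45*l^2 + 549*l - w^3 + w^2*(-6*l - 16) + w*(-5*l^2 - 7*l + 81) + 1296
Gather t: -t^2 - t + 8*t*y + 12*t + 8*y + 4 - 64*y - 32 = -t^2 + t*(8*y + 11) - 56*y - 28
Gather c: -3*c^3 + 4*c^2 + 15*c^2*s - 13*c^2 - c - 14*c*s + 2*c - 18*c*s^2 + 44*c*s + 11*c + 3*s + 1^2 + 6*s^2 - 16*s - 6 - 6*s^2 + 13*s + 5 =-3*c^3 + c^2*(15*s - 9) + c*(-18*s^2 + 30*s + 12)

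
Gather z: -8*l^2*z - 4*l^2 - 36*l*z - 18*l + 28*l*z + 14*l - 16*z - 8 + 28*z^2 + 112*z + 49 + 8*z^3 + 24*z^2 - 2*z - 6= -4*l^2 - 4*l + 8*z^3 + 52*z^2 + z*(-8*l^2 - 8*l + 94) + 35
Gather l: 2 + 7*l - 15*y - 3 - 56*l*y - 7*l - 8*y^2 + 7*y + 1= -56*l*y - 8*y^2 - 8*y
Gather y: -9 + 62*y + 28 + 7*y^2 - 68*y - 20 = 7*y^2 - 6*y - 1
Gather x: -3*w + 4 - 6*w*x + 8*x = -3*w + x*(8 - 6*w) + 4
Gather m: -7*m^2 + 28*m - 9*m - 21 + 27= -7*m^2 + 19*m + 6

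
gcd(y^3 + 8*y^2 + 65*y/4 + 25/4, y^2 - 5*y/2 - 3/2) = y + 1/2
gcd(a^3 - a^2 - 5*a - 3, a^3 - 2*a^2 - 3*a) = a^2 - 2*a - 3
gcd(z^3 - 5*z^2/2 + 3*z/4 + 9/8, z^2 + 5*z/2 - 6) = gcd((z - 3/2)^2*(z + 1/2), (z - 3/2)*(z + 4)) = z - 3/2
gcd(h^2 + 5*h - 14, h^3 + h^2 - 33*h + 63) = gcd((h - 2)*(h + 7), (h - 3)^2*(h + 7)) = h + 7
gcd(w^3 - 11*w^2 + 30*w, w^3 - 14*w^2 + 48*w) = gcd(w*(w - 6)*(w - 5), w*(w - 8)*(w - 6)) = w^2 - 6*w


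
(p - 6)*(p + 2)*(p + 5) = p^3 + p^2 - 32*p - 60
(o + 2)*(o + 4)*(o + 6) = o^3 + 12*o^2 + 44*o + 48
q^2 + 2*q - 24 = (q - 4)*(q + 6)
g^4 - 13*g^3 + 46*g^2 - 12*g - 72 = (g - 6)^2*(g - 2)*(g + 1)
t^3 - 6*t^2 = t^2*(t - 6)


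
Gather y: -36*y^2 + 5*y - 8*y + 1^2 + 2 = -36*y^2 - 3*y + 3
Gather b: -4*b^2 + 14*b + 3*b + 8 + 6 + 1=-4*b^2 + 17*b + 15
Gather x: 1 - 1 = 0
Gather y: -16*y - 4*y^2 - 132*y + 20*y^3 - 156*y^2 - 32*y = 20*y^3 - 160*y^2 - 180*y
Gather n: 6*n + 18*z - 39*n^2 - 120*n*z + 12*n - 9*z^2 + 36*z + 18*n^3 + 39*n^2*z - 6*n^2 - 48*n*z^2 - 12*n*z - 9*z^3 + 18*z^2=18*n^3 + n^2*(39*z - 45) + n*(-48*z^2 - 132*z + 18) - 9*z^3 + 9*z^2 + 54*z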